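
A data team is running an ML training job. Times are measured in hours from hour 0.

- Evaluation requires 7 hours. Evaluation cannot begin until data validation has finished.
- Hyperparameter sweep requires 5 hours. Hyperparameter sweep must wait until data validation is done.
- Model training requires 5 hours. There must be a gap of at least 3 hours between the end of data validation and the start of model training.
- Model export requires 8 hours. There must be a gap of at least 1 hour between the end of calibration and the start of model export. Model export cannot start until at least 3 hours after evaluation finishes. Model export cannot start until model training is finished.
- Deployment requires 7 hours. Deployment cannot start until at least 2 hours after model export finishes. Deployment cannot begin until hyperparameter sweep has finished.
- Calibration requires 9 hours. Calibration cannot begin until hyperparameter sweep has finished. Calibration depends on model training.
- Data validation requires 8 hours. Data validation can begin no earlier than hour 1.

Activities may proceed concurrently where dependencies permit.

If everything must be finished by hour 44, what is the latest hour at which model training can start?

12

To finish by hour 44, deployment (duration 7) must start no later than hour 37.
Model export has to be done before deployment (must start by hour 37, minus 2-hour gap → hour 35). That means finishing by hour 35, i.e. starting by 35 − 8 = hour 27.
Since model export (must start by hour 27, minus 1-hour gap → hour 26) depends on it, calibration must finish by hour 26. Backing off its 9-hour duration gives a latest start of hour 17.
Model training must finish in time for calibration (must start by hour 17); model export (must start by hour 27). The tightest is hour 17, so model training must start by 17 − 5 = hour 12.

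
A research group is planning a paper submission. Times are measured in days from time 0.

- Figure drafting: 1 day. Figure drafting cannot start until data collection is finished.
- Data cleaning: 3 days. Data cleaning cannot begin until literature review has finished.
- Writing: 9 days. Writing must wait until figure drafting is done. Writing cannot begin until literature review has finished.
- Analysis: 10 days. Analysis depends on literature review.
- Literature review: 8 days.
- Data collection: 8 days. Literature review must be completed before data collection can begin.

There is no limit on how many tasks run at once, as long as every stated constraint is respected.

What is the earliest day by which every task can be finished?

26

Literature review can start immediately at day 0; it finishes at day 8.
Analysis waits on literature review (finishes day 8), so it starts at day 8 and finishes at 8 + 10 = day 18.
Data cleaning waits on literature review (finishes day 8), so it starts at day 8 and finishes at 8 + 3 = day 11.
Data collection waits on literature review (finishes day 8), so it starts at day 8 and finishes at 8 + 8 = day 16.
Figure drafting cannot begin until data collection (finishes day 16). It runs from day 16 to 16 + 1 = day 17.
Writing cannot start until figure drafting (finishes day 17); literature review (finishes day 8). The controlling bound is day 17, so writing finishes at 17 + 9 = day 26.
All tasks are finished once the last one completes. Finish times: Literature review at 8, Data collection at 16, Data cleaning at 11, Analysis at 18, Figure drafting at 17, Writing at 26. The latest is day 26.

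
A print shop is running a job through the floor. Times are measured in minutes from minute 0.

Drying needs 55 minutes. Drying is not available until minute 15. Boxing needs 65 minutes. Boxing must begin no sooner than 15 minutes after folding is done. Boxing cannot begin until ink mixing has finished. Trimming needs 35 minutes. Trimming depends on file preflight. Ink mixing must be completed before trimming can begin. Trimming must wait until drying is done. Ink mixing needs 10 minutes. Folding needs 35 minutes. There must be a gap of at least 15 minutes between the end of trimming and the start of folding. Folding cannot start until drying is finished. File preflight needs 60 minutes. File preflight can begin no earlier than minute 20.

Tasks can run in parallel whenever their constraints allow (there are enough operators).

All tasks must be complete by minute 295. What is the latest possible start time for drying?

Boxing must finish by minute 295; it takes 65 minutes, so it must start by 295 − 65 = minute 230.
Folding must finish before boxing (must start by minute 230, minus 15-minute gap → minute 215). With a 35-minute duration, folding must start by 215 − 35 = minute 180.
Since folding (must start by minute 180, minus 15-minute gap → minute 165) depends on it, trimming must finish by minute 165. Backing off its 35-minute duration gives a latest start of minute 130.
Drying feeds trimming (must start by minute 130); folding (must start by minute 180). Taking the minimum, drying must finish by minute 130 and start by 130 − 55 = minute 75.

75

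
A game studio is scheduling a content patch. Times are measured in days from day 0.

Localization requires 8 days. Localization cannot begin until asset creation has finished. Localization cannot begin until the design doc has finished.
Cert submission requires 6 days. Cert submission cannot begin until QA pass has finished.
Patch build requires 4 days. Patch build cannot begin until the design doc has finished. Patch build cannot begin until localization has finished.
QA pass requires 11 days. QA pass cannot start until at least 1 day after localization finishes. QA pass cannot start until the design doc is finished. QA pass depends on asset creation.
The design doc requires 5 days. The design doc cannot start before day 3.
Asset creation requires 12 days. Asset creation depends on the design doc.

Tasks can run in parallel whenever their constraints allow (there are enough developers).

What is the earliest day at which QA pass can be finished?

40

The design doc waits on its own release at day 3, so it starts at day 3 and finishes at 3 + 5 = day 8.
Asset creation waits on the design doc (finishes day 8), so it starts at day 8 and finishes at 8 + 12 = day 20.
For localization: asset creation (finishes day 20); the design doc (finishes day 8). Taking the maximum gives a start of day 20, and it finishes at 20 + 8 = day 28.
QA pass cannot start until localization (finishes day 28, plus 1-day gap → day 29); the design doc (finishes day 8); asset creation (finishes day 20). The controlling bound is day 29, so QA pass finishes at 29 + 11 = day 40.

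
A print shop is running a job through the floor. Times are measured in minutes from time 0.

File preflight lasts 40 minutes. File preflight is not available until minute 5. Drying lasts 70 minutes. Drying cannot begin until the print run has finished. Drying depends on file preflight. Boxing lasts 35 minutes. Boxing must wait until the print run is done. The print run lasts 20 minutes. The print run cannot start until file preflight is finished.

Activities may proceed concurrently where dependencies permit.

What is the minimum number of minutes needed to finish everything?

After its own release at minute 5, file preflight can start at minute 5 and finishes at minute 45.
The print run waits on file preflight (finishes minute 45), so it starts at minute 45 and finishes at 45 + 20 = minute 65.
Boxing cannot begin until the print run (finishes minute 65). It runs from minute 65 to 65 + 35 = minute 100.
Drying needs all of the print run (finishes minute 65); file preflight (finishes minute 45). That puts its earliest start at minute 65; it finishes at 65 + 70 = minute 135.
All tasks are finished once the last one completes. Finish times: File preflight at 45, The print run at 65, Drying at 135, Boxing at 100. The latest is minute 135.

135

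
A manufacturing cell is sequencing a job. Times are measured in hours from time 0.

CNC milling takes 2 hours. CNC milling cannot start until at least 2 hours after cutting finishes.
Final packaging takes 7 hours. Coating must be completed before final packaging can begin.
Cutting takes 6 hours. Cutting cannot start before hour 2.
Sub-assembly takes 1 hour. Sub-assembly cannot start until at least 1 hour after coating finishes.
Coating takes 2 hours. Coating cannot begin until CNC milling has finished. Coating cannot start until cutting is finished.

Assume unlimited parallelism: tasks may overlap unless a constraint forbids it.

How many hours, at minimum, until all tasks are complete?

21

Cutting cannot begin until its own release at hour 2. It runs from hour 2 to 2 + 6 = hour 8.
CNC milling waits on cutting (finishes hour 8, plus 2-hour gap → hour 10), so it starts at hour 10 and finishes at 10 + 2 = hour 12.
Coating needs all of CNC milling (finishes hour 12); cutting (finishes hour 8). That puts its earliest start at hour 12; it finishes at 12 + 2 = hour 14.
After coating (finishes hour 14), final packaging can start at hour 14 and finishes at hour 21.
Sub-assembly cannot begin until coating (finishes hour 14, plus 1-hour gap → hour 15). It runs from hour 15 to 15 + 1 = hour 16.
All tasks are finished once the last one completes. Finish times: Cutting at 8, CNC milling at 12, Coating at 14, Sub-assembly at 16, Final packaging at 21. The latest is hour 21.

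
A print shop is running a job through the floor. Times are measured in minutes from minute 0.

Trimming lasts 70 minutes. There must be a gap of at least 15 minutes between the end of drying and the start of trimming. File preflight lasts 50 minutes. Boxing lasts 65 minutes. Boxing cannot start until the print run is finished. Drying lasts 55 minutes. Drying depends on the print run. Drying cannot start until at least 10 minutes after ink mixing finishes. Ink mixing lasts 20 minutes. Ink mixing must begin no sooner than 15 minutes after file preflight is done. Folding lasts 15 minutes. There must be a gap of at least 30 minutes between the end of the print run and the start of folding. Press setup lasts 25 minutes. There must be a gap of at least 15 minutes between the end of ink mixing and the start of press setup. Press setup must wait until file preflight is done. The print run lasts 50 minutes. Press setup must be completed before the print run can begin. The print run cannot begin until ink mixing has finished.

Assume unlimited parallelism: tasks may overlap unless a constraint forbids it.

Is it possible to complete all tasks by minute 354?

Yes

File preflight has no prerequisites, so it starts at minute 0 and finishes at minute 50.
Ink mixing waits on file preflight (finishes minute 50, plus 15-minute gap → minute 65), so it starts at minute 65 and finishes at 65 + 20 = minute 85.
Press setup cannot start until ink mixing (finishes minute 85, plus 15-minute gap → minute 100); file preflight (finishes minute 50). The controlling bound is minute 100, so press setup finishes at 100 + 25 = minute 125.
The print run needs all of press setup (finishes minute 125); ink mixing (finishes minute 85). That puts its earliest start at minute 125; it finishes at 125 + 50 = minute 175.
After the print run (finishes minute 175), boxing can start at minute 175 and finishes at minute 240.
Folding cannot begin until the print run (finishes minute 175, plus 30-minute gap → minute 205). It runs from minute 205 to 205 + 15 = minute 220.
Drying cannot start until the print run (finishes minute 175); ink mixing (finishes minute 85, plus 10-minute gap → minute 95). The controlling bound is minute 175, so drying finishes at 175 + 55 = minute 230.
After drying (finishes minute 230, plus 15-minute gap → minute 245), trimming can start at minute 245 and finishes at minute 315.
Every task is finished by minute 315, which is no later than the deadline of 354, so the schedule is feasible.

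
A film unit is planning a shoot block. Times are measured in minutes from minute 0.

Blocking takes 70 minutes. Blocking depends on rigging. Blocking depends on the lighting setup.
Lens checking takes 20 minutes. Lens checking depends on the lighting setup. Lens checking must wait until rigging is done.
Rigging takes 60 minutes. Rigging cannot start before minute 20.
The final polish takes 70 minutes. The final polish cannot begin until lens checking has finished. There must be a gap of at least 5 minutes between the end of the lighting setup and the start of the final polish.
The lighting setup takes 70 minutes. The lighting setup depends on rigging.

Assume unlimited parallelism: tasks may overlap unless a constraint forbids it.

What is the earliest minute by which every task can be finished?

Rigging cannot begin until its own release at minute 20. It runs from minute 20 to 20 + 60 = minute 80.
The lighting setup cannot begin until rigging (finishes minute 80). It runs from minute 80 to 80 + 70 = minute 150.
For blocking: rigging (finishes minute 80); the lighting setup (finishes minute 150). Taking the maximum gives a start of minute 150, and it finishes at 150 + 70 = minute 220.
Lens checking needs all of the lighting setup (finishes minute 150); rigging (finishes minute 80). That puts its earliest start at minute 150; it finishes at 150 + 20 = minute 170.
The final polish needs all of lens checking (finishes minute 170); the lighting setup (finishes minute 150, plus 5-minute gap → minute 155). That puts its earliest start at minute 170; it finishes at 170 + 70 = minute 240.
All tasks are finished once the last one completes. Finish times: Rigging at 80, The lighting setup at 150, Lens checking at 170, Blocking at 220, The final polish at 240. The latest is minute 240.

240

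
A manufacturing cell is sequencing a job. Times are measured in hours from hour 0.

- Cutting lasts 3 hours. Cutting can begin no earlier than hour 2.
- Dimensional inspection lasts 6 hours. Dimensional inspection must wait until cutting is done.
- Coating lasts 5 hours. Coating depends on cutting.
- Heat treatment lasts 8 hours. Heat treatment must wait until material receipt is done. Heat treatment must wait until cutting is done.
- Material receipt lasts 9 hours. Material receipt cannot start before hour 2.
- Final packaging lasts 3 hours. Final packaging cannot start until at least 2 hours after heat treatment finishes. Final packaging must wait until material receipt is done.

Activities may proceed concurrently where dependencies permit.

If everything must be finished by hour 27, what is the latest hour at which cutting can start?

11

Nothing follows final packaging; the deadline of hour 27 is its only limit. It must start by 27 − 3 = hour 24.
Heat treatment must finish before final packaging (must start by hour 24, minus 2-hour gap → hour 22). With an 8-hour duration, heat treatment must start by 22 − 8 = hour 14.
Dimensional inspection has no dependents, so it just needs to finish by hour 27. Starting by 27 − 6 = hour 21 achieves that.
To finish by hour 27, coating (duration 5) must start no later than hour 22.
Cutting must finish in time for heat treatment (must start by hour 14); dimensional inspection (must start by hour 21); coating (must start by hour 22). The tightest is hour 14, so cutting must start by 14 − 3 = hour 11.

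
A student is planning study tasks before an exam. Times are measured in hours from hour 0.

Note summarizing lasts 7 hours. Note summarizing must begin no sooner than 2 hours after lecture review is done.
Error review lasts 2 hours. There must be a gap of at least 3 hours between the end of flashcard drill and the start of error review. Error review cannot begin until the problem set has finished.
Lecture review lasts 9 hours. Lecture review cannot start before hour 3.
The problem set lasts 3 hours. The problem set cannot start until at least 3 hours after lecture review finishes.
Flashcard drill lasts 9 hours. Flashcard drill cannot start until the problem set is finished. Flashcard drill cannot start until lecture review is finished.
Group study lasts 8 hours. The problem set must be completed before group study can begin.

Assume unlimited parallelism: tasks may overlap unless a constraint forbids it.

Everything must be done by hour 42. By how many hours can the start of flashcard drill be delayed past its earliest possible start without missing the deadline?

10

Lecture review waits on its own release at hour 3, so it starts at hour 3 and finishes at 3 + 9 = hour 12.
After lecture review (finishes hour 12, plus 3-hour gap → hour 15), the problem set can start at hour 15 and finishes at hour 18.
Flashcard drill cannot start until the problem set (finishes hour 18); lecture review (finishes hour 12). The controlling bound is hour 18, so flashcard drill finishes at 18 + 9 = hour 27.

Working backward from the deadline:
To finish by hour 42, error review (duration 2) must start no later than hour 40.
Flashcard drill feeds into error review (must start by hour 40, minus 3-hour gap → hour 37); so flashcard drill must finish by hour 37 and therefore start by hour 28.
So flashcard drill can start as early as hour 18 and as late as hour 28, giving 28 − 18 = 10 hours of slack.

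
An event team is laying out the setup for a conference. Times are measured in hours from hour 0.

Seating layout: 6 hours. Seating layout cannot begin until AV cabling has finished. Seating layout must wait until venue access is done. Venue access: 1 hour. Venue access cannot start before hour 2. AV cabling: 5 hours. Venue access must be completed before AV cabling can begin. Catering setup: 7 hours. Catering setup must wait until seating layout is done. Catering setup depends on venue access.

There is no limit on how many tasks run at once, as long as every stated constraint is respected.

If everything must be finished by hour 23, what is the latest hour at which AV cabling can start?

5

To finish by hour 23, catering setup (duration 7) must start no later than hour 16.
Seating layout feeds into catering setup (must start by hour 16); so seating layout must finish by hour 16 and therefore start by hour 10.
AV cabling must finish before seating layout (must start by hour 10). With a 5-hour duration, AV cabling must start by 10 − 5 = hour 5.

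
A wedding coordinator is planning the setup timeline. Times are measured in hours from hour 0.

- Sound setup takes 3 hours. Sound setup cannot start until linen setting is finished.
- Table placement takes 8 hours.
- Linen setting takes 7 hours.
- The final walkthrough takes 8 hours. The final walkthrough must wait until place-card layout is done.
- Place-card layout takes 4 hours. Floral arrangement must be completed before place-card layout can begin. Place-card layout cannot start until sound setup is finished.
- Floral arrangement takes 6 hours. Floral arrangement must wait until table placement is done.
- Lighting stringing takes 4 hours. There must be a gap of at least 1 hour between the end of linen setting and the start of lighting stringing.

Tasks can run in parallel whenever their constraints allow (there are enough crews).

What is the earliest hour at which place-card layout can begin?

Nothing blocks linen setting, so it runs from hour 0 to hour 7.
After linen setting (finishes hour 7), sound setup can start at hour 7 and finishes at hour 10.
Table placement has no prerequisites, so it starts at hour 0 and finishes at hour 8.
Floral arrangement waits on table placement (finishes hour 8), so it starts at hour 8 and finishes at 8 + 6 = hour 14.
Place-card layout waits on floral arrangement (finishes hour 14); sound setup (finishes hour 10). The latest of these is hour 14, which is the earliest place-card layout can start.

14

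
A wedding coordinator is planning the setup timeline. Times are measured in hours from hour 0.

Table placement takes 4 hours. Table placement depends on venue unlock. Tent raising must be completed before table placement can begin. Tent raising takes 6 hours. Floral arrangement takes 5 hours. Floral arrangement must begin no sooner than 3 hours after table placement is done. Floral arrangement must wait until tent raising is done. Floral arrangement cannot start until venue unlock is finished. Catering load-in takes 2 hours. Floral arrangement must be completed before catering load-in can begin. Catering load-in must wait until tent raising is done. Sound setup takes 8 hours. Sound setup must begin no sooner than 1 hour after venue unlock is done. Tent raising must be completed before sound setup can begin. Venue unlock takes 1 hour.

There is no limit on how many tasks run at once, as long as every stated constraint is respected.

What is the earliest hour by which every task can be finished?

20

Tent raising has no prerequisites, so it starts at hour 0 and finishes at hour 6.
Nothing blocks venue unlock, so it runs from hour 0 to hour 1.
Sound setup has to wait for venue unlock (finishes hour 1, plus 1-hour gap → hour 2); tent raising (finishes hour 6). The latest of these is hour 6, so sound setup runs hour 6 to 6 + 8 = hour 14.
Table placement needs all of venue unlock (finishes hour 1); tent raising (finishes hour 6). That puts its earliest start at hour 6; it finishes at 6 + 4 = hour 10.
Floral arrangement has to wait for table placement (finishes hour 10, plus 3-hour gap → hour 13); tent raising (finishes hour 6); venue unlock (finishes hour 1). The latest of these is hour 13, so floral arrangement runs hour 13 to 13 + 5 = hour 18.
Catering load-in cannot start until floral arrangement (finishes hour 18); tent raising (finishes hour 6). The controlling bound is hour 18, so catering load-in finishes at 18 + 2 = hour 20.
All tasks are finished once the last one completes. Finish times: Venue unlock at 1, Tent raising at 6, Table placement at 10, Floral arrangement at 18, Sound setup at 14, Catering load-in at 20. The latest is hour 20.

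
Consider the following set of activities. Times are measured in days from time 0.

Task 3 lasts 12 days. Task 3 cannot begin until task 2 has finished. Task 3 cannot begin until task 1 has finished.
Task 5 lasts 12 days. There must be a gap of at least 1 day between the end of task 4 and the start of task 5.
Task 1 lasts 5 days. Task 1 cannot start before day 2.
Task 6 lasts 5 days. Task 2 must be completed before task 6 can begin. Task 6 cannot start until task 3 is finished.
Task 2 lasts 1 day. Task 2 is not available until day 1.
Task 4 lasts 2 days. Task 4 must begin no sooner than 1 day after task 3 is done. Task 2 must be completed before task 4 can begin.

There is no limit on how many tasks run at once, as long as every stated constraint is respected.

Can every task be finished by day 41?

Yes

Task 2 cannot begin until its own release at day 1. It runs from day 1 to 1 + 1 = day 2.
Task 1 cannot begin until its own release at day 2. It runs from day 2 to 2 + 5 = day 7.
Task 3 cannot start until task 2 (finishes day 2); task 1 (finishes day 7). The controlling bound is day 7, so task 3 finishes at 7 + 12 = day 19.
Task 6 cannot start until task 2 (finishes day 2); task 3 (finishes day 19). The controlling bound is day 19, so task 6 finishes at 19 + 5 = day 24.
Task 4 cannot start until task 3 (finishes day 19, plus 1-day gap → day 20); task 2 (finishes day 2). The controlling bound is day 20, so task 4 finishes at 20 + 2 = day 22.
Task 5 cannot begin until task 4 (finishes day 22, plus 1-day gap → day 23). It runs from day 23 to 23 + 12 = day 35.
Every task is finished by day 35, which is no later than the deadline of 41, so the schedule is feasible.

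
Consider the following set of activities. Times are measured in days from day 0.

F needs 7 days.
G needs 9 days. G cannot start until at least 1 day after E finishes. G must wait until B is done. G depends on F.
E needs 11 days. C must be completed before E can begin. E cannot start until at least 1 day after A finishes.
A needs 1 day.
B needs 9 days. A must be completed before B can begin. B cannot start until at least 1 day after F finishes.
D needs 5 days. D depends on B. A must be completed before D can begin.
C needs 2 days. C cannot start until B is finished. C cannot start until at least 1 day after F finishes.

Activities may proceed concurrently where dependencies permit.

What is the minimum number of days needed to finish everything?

40

F can start immediately at day 0; it finishes at day 7.
A has no prerequisites, so it starts at day 0 and finishes at day 1.
B needs all of A (finishes day 1); F (finishes day 7, plus 1-day gap → day 8). That puts its earliest start at day 8; it finishes at 8 + 9 = day 17.
D cannot start until B (finishes day 17); A (finishes day 1). The controlling bound is day 17, so D finishes at 17 + 5 = day 22.
For C: B (finishes day 17); F (finishes day 7, plus 1-day gap → day 8). Taking the maximum gives a start of day 17, and it finishes at 17 + 2 = day 19.
For E: C (finishes day 19); A (finishes day 1, plus 1-day gap → day 2). Taking the maximum gives a start of day 19, and it finishes at 19 + 11 = day 30.
For G: E (finishes day 30, plus 1-day gap → day 31); B (finishes day 17); F (finishes day 7). Taking the maximum gives a start of day 31, and it finishes at 31 + 9 = day 40.
All tasks are finished once the last one completes. Finish times: A at 1, B at 17, C at 19, D at 22, E at 30, F at 7, G at 40. The latest is day 40.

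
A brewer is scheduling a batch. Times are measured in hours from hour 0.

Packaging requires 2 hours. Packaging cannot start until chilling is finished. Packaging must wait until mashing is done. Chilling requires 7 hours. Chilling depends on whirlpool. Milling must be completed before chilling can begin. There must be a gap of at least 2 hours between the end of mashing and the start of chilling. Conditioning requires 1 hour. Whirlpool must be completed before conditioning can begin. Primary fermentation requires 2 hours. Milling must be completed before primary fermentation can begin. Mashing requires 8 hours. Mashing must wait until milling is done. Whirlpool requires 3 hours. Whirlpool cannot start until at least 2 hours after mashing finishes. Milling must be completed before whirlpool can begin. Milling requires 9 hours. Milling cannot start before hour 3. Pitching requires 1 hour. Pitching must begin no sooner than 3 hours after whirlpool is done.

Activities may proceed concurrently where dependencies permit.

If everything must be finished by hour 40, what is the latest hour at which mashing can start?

Packaging has no dependents, so it just needs to finish by hour 40. Starting by 40 − 2 = hour 38 achieves that.
Chilling has to be done before packaging (must start by hour 38). That means finishing by hour 38, i.e. starting by 38 − 7 = hour 31.
Pitching must finish by hour 40; it takes 1 hour, so it must start by 40 − 1 = hour 39.
To finish by hour 40, conditioning (duration 1) must start no later than hour 39.
Whirlpool has several dependents: chilling (must start by hour 31); pitching (must start by hour 39, minus 3-hour gap → hour 36); conditioning (must start by hour 39). The earliest of those limits is hour 31, so whirlpool must start by 31 − 3 = hour 28.
For mashing: whirlpool (must start by hour 28, minus 2-hour gap → hour 26); chilling (must start by hour 31, minus 2-hour gap → hour 29); packaging (must start by hour 38). The most restrictive is hour 26; with an 8-hour duration, mashing must start by hour 18.

18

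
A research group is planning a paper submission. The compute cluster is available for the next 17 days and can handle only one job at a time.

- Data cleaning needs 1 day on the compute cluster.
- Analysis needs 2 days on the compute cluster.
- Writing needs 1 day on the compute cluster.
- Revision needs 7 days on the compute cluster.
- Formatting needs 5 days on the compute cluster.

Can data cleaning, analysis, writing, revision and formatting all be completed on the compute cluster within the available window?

Running back to back, the jobs need 1 + 2 + 1 + 7 + 5 = 16 days on the compute cluster.
Since 16 ≤ 17, they fit within the window.

Yes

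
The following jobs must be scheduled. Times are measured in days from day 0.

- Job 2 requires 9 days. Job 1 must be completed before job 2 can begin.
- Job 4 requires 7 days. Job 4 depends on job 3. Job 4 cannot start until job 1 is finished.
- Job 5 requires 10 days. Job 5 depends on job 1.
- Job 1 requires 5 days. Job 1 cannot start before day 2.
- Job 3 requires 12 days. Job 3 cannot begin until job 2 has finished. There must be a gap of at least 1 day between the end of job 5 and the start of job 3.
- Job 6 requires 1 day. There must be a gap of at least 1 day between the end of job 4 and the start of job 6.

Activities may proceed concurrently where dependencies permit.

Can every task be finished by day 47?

Yes

After its own release at day 2, job 1 can start at day 2 and finishes at day 7.
Job 5 waits on job 1 (finishes day 7), so it starts at day 7 and finishes at 7 + 10 = day 17.
Job 2 cannot begin until job 1 (finishes day 7). It runs from day 7 to 7 + 9 = day 16.
Job 3 has to wait for job 2 (finishes day 16); job 5 (finishes day 17, plus 1-day gap → day 18). The latest of these is day 18, so job 3 runs day 18 to 18 + 12 = day 30.
Job 4 needs all of job 3 (finishes day 30); job 1 (finishes day 7). That puts its earliest start at day 30; it finishes at 30 + 7 = day 37.
Job 6 waits on job 4 (finishes day 37, plus 1-day gap → day 38), so it starts at day 38 and finishes at 38 + 1 = day 39.
Every task is finished by day 39, which is no later than the deadline of 47, so the schedule is feasible.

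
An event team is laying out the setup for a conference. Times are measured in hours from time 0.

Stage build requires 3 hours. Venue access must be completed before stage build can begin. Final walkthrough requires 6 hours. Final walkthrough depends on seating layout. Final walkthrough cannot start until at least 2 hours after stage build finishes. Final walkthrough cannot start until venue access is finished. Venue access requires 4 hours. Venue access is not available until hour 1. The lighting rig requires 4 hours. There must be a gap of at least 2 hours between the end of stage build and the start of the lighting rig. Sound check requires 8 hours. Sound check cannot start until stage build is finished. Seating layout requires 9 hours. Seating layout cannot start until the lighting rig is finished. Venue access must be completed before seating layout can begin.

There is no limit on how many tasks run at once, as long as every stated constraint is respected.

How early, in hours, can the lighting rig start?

Venue access waits on its own release at hour 1, so it starts at hour 1 and finishes at 1 + 4 = hour 5.
Stage build cannot begin until venue access (finishes hour 5). It runs from hour 5 to 5 + 3 = hour 8.
The lighting rig waits on stage build (finishes hour 8, plus 2-hour gap → hour 10), so the earliest it can start is hour 10.

10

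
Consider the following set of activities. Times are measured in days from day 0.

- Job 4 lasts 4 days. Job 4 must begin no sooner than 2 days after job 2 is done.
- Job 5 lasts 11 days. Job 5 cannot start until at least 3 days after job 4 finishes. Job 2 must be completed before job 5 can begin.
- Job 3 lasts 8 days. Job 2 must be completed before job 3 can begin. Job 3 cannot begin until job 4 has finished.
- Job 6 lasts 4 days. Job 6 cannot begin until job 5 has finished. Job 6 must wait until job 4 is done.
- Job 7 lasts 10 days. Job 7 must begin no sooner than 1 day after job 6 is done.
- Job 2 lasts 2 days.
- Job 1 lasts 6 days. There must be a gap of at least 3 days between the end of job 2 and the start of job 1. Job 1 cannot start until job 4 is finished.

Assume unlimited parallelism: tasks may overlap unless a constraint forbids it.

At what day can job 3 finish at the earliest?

16

Job 2 has no prerequisites, so it starts at day 0 and finishes at day 2.
Job 4 waits on job 2 (finishes day 2, plus 2-day gap → day 4), so it starts at day 4 and finishes at 4 + 4 = day 8.
Job 3 cannot start until job 2 (finishes day 2); job 4 (finishes day 8). The controlling bound is day 8, so job 3 finishes at 8 + 8 = day 16.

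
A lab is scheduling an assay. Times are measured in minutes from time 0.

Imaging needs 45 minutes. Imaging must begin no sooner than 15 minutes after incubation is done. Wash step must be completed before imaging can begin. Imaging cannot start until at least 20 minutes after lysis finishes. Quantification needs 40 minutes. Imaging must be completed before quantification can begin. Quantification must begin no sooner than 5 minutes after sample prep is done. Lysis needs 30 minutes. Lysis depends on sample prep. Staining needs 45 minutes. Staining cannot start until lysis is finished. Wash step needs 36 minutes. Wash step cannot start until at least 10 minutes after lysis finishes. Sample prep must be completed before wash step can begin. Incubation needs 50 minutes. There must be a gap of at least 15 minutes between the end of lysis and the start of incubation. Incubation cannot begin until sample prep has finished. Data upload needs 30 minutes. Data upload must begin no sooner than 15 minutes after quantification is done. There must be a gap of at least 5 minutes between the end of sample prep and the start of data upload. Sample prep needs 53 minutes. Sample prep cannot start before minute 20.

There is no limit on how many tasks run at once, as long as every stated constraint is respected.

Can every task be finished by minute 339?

After its own release at minute 20, sample prep can start at minute 20 and finishes at minute 73.
After sample prep (finishes minute 73), lysis can start at minute 73 and finishes at minute 103.
Staining waits on lysis (finishes minute 103), so it starts at minute 103 and finishes at 103 + 45 = minute 148.
For wash step: lysis (finishes minute 103, plus 10-minute gap → minute 113); sample prep (finishes minute 73). Taking the maximum gives a start of minute 113, and it finishes at 113 + 36 = minute 149.
Incubation needs all of lysis (finishes minute 103, plus 15-minute gap → minute 118); sample prep (finishes minute 73). That puts its earliest start at minute 118; it finishes at 118 + 50 = minute 168.
Imaging needs all of incubation (finishes minute 168, plus 15-minute gap → minute 183); wash step (finishes minute 149); lysis (finishes minute 103, plus 20-minute gap → minute 123). That puts its earliest start at minute 183; it finishes at 183 + 45 = minute 228.
Quantification has to wait for imaging (finishes minute 228); sample prep (finishes minute 73, plus 5-minute gap → minute 78). The latest of these is minute 228, so quantification runs minute 228 to 228 + 40 = minute 268.
Data upload needs all of quantification (finishes minute 268, plus 15-minute gap → minute 283); sample prep (finishes minute 73, plus 5-minute gap → minute 78). That puts its earliest start at minute 283; it finishes at 283 + 30 = minute 313.
Every task is finished by minute 313, which is no later than the deadline of 339, so the schedule is feasible.

Yes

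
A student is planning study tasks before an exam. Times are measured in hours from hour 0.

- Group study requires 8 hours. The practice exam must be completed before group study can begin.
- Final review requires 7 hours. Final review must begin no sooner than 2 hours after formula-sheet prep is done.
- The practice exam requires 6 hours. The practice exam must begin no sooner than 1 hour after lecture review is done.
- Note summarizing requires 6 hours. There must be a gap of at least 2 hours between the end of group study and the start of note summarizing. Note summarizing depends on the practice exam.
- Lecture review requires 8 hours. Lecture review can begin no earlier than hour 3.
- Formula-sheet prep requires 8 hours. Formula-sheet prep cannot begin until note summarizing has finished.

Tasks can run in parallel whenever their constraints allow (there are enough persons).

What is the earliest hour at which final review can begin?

After its own release at hour 3, lecture review can start at hour 3 and finishes at hour 11.
After lecture review (finishes hour 11, plus 1-hour gap → hour 12), the practice exam can start at hour 12 and finishes at hour 18.
Group study cannot begin until the practice exam (finishes hour 18). It runs from hour 18 to 18 + 8 = hour 26.
For note summarizing: group study (finishes hour 26, plus 2-hour gap → hour 28); the practice exam (finishes hour 18). Taking the maximum gives a start of hour 28, and it finishes at 28 + 6 = hour 34.
Formula-sheet prep waits on note summarizing (finishes hour 34), so it starts at hour 34 and finishes at 34 + 8 = hour 42.
Final review waits on formula-sheet prep (finishes hour 42, plus 2-hour gap → hour 44), so the earliest it can start is hour 44.

44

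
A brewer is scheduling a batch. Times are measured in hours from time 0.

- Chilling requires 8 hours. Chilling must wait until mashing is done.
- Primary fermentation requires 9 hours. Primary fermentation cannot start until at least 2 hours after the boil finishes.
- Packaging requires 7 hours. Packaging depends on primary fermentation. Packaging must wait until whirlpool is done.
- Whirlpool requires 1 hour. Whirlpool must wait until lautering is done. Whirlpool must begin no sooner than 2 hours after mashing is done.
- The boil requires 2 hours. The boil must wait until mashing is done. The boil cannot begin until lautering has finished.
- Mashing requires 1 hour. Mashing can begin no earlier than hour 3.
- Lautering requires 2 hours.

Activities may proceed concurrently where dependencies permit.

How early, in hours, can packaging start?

Lautering has no prerequisites, so it starts at hour 0 and finishes at hour 2.
Mashing cannot begin until its own release at hour 3. It runs from hour 3 to 3 + 1 = hour 4.
Whirlpool has to wait for lautering (finishes hour 2); mashing (finishes hour 4, plus 2-hour gap → hour 6). The latest of these is hour 6, so whirlpool runs hour 6 to 6 + 1 = hour 7.
For the boil: mashing (finishes hour 4); lautering (finishes hour 2). Taking the maximum gives a start of hour 4, and it finishes at 4 + 2 = hour 6.
Primary fermentation waits on the boil (finishes hour 6, plus 2-hour gap → hour 8), so it starts at hour 8 and finishes at 8 + 9 = hour 17.
Packaging waits on primary fermentation (finishes hour 17); whirlpool (finishes hour 7). The latest of these is hour 17, which is the earliest packaging can start.

17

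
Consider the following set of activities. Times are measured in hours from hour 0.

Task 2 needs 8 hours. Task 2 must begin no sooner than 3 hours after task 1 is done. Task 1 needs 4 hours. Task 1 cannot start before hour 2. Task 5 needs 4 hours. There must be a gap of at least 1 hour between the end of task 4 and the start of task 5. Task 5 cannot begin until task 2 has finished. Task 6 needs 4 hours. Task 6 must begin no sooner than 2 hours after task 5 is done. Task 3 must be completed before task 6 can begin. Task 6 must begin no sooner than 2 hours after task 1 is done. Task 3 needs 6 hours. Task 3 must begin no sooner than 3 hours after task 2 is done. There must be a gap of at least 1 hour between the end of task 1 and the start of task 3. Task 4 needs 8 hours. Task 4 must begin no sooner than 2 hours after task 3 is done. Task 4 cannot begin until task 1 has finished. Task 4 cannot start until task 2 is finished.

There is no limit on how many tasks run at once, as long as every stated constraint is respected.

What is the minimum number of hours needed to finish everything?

Task 1 waits on its own release at hour 2, so it starts at hour 2 and finishes at 2 + 4 = hour 6.
After task 1 (finishes hour 6, plus 3-hour gap → hour 9), task 2 can start at hour 9 and finishes at hour 17.
Task 3 needs all of task 2 (finishes hour 17, plus 3-hour gap → hour 20); task 1 (finishes hour 6, plus 1-hour gap → hour 7). That puts its earliest start at hour 20; it finishes at 20 + 6 = hour 26.
Task 4 cannot start until task 3 (finishes hour 26, plus 2-hour gap → hour 28); task 1 (finishes hour 6); task 2 (finishes hour 17). The controlling bound is hour 28, so task 4 finishes at 28 + 8 = hour 36.
Task 5 cannot start until task 4 (finishes hour 36, plus 1-hour gap → hour 37); task 2 (finishes hour 17). The controlling bound is hour 37, so task 5 finishes at 37 + 4 = hour 41.
Task 6 has to wait for task 5 (finishes hour 41, plus 2-hour gap → hour 43); task 3 (finishes hour 26); task 1 (finishes hour 6, plus 2-hour gap → hour 8). The latest of these is hour 43, so task 6 runs hour 43 to 43 + 4 = hour 47.
All tasks are finished once the last one completes. Finish times: Task 1 at 6, Task 2 at 17, Task 3 at 26, Task 4 at 36, Task 5 at 41, Task 6 at 47. The latest is hour 47.

47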